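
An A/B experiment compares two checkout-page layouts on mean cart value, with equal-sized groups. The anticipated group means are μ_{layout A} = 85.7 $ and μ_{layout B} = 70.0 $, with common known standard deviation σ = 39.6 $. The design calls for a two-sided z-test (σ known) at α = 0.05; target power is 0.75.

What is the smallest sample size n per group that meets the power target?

Standardized effect: d = |μ_{layout A} − μ_{layout B}| / σ = |85.7 − 70.0| / 39.6 = 0.3965
Set Φ(δ − 1.960) = 0.75; then δ − 1.960 = Φ⁻¹(0.75) = 0.674, giving δ = 2.634.
(The Φ(−δ − z_{α/2}) term is vanishingly small for δ > 0 and is dropped in the standard sample-size formula.)
δ = d·√(n/2) ⇒ n = 2(δ/d)² = 2 × (2.634 / 0.3965)² = 88.31.
Rounding up, n = 89 per group.

n = 89 per group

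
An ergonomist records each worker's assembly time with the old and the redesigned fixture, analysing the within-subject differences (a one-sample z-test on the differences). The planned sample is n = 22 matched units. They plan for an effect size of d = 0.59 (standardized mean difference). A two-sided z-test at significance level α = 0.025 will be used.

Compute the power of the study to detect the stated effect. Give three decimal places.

Noncentrality parameter: δ = d·√n = 0.59 × √22 = 2.7673
Critical value for a two-sided test at α = 0.025: z_{α/2} = 2.241.
Power = Φ(δ − 2.241) + Φ(−δ − 2.241) = Φ(0.526) + Φ(-5.009) = 0.7005 + 0.0000 = 0.7005.

Power ≈ 0.701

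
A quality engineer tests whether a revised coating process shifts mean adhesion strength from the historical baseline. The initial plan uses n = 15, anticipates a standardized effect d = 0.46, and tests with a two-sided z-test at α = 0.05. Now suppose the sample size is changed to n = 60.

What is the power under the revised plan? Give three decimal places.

With n = 60: δ = d·√n = 0.46 × √60 = 3.5631. Critical value z_{0.025} = 1.960.
Revised power = Φ(δ − 1.960) + Φ(−δ − 1.960) = Φ(1.603) + Φ(-5.523) = 0.9456 + 0.0000 = 0.9456.

Power ≈ 0.946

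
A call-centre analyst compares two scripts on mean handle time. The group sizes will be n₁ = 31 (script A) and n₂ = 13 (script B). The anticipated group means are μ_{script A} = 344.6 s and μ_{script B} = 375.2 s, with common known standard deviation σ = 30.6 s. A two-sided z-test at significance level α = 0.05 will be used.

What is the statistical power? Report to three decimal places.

Standardized effect: d = |μ_{script A} − μ_{script B}| / σ = |344.6 − 375.2| / 30.6 = 1.0000
Noncentrality parameter: δ = d / √(1/n₁ + 1/n₂) = 1.0000 / √(1/31 + 1/13) = 3.0264
Critical value for a two-sided test at α = 0.05: z_{α/2} = 1.960.
Power = Φ(δ − 1.960) + Φ(−δ − 1.960) = Φ(1.066) + Φ(-4.986) = 0.8569 + 0.0000 = 0.8569.

Power ≈ 0.857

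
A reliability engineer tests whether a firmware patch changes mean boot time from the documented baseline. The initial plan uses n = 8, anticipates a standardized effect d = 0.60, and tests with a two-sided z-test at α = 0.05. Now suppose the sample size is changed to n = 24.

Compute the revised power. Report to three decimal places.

Power ≈ 0.836

With n = 24: δ = d·√n = 0.60 × √24 = 2.9394. Critical value z_{0.025} = 1.960.
Revised power = Φ(δ − 1.960) + Φ(−δ − 1.960) = Φ(0.979) + Φ(-4.899) = 0.8363 + 0.0000 = 0.8363.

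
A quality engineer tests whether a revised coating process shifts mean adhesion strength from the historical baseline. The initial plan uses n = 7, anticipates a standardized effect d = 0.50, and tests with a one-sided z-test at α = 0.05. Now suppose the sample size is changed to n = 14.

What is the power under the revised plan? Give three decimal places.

Power ≈ 0.589

With n = 14: δ = d·√n = 0.50 × √14 = 1.8708. Critical value z_{0.05} = 1.645.
Revised power = Φ(δ − 1.645) = Φ(0.226) = 0.5894.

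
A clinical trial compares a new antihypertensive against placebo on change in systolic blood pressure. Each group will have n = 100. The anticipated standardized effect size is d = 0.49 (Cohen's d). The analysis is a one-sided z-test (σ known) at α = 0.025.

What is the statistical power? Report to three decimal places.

Power ≈ 0.934

Noncentrality parameter: δ = d·√(n/2) = 0.49 × √(100/2) = 3.4648
One-sided α = 0.025 → critical value z_{0.025} = 1.960.
Power = Φ(δ − 1.960) = Φ(1.505) = 0.9338.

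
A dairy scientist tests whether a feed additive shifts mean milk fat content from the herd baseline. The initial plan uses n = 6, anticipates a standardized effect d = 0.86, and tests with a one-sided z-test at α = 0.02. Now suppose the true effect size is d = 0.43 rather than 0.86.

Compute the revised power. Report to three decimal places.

Power ≈ 0.159

With d = 0.43: δ = d·√n = 0.43 × √6 = 1.0533. Critical value z_{0.02} = 2.054.
Revised power = Φ(δ − 2.054) = Φ(-1.000) = 0.1585.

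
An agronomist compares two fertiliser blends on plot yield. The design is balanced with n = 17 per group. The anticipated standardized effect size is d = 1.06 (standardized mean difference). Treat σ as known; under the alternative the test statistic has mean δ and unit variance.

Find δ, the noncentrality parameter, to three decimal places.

δ = d·√(n/2) = 1.06 × √(17/2) = 3.0904

δ ≈ 3.090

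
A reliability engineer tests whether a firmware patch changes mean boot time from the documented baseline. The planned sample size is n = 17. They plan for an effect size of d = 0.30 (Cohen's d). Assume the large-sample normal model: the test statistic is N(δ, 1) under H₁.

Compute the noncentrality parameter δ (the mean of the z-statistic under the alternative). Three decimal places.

δ ≈ 1.237

The noncentrality parameter scales effect size by the design's sample-size factor: δ = d·√n = 0.30 × √17 = 1.2369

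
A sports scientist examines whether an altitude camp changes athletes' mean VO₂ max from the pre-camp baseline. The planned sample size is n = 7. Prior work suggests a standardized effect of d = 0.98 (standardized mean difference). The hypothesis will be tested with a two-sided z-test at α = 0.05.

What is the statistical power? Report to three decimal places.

Power ≈ 0.737

Noncentrality parameter: δ = d·√n = 0.98 × √7 = 2.5928
Two-sided α = 0.05 → critical value z_{0.025} = 1.960.
Power = Φ(δ − 1.960) + Φ(−δ − 1.960) = Φ(0.633) + Φ(-4.553) = 0.7366 + 0.0000 = 0.7366.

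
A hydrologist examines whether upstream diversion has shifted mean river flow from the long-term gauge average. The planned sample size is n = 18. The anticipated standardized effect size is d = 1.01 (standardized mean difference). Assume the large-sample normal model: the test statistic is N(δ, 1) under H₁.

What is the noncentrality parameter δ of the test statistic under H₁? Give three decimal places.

δ ≈ 4.285

The noncentrality parameter scales effect size by the design's sample-size factor: δ = d·√n = 1.01 × √18 = 4.2851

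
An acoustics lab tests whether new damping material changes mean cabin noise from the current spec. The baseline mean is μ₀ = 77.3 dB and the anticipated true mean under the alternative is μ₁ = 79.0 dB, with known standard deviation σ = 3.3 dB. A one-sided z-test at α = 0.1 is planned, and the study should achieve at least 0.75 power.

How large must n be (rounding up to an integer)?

n = 15

Standardized effect: d = |μ₁ − μ₀| / σ = |79.0 − 77.3| / 3.3 = 0.5152
Set Φ(δ − 1.282) = 0.75; then δ − 1.282 = Φ⁻¹(0.75) = 0.674, giving δ = 1.956.
δ = d·√n ⇒ n = (δ/d)² = (1.956 / 0.5152)² = 14.42.
Rounding up, n = 15.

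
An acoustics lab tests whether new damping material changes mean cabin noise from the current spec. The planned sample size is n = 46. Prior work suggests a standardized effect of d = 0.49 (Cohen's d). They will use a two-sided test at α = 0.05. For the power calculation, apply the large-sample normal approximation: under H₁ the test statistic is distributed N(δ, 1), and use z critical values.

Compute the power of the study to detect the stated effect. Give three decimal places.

Noncentrality parameter: δ = d·√n = 0.49 × √46 = 3.3233
Critical value for a two-sided test at α = 0.05: z_{α/2} = 1.960.
Power = Φ(δ − 1.960) + Φ(−δ − 1.960) = Φ(1.363) + Φ(-5.283) = 0.9136 + 0.0000 = 0.9136.

Power ≈ 0.914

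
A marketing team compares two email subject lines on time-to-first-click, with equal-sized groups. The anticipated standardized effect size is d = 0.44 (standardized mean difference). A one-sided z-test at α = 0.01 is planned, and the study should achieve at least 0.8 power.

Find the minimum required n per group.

n = 104 per group

For power 0.8 need Φ(δ − z_{0.01}) = 0.8, so δ = z_{0.01} + z_{0.20} = 2.326 + 0.842 = 3.168.
δ = d·√(n/2) ⇒ n = 2(δ/d)² = 2 × (3.168 / 0.44)² = 103.68.
Round up to the next whole unit.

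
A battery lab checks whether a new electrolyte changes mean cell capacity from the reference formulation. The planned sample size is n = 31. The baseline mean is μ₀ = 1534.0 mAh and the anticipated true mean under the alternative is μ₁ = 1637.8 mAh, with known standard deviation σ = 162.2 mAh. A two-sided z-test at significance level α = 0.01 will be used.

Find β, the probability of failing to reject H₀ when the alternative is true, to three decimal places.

Standardized effect: d = |μ₁ − μ₀| / σ = |1637.8 − 1534.0| / 162.2 = 0.6400
Noncentrality parameter: δ = d·√n = 0.6400 × √31 = 3.5631
Two-sided α = 0.01 → critical value z_{0.005} = 2.576.
Power = Φ(δ − 2.576) + Φ(−δ − 2.576) = Φ(0.987) + Φ(-6.139) = 0.8382 + 0.0000 = 0.8382.
Type II error: β = 1 − power = 1 − 0.8382 = 0.1618.

β ≈ 0.162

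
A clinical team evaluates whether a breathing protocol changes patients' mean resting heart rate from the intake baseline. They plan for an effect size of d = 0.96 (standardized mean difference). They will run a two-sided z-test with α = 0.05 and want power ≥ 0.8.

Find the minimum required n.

n = 9

For power 0.8 need Φ(δ − z_{0.025}) = 0.8, so δ = z_{0.025} + z_{0.20} = 1.960 + 0.842 = 2.802.
(The Φ(−δ − z_{α/2}) term is vanishingly small for δ > 0 and is dropped in the standard sample-size formula.)
δ = d·√n ⇒ n = (δ/d)² = (2.802 / 0.96)² = 8.52.
Round up to the next whole unit.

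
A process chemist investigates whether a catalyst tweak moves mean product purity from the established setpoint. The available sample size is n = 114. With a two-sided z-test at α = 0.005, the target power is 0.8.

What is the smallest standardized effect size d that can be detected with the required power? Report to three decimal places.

Required noncentrality: δ = z_{0.0025} + z_{0.20} = 2.807 + 0.842 = 3.649.
(The second rejection-region term Φ(−δ − z_{α/2}) is negligible and dropped.)
δ = d·√n ⇒ d = δ/√n = 3.649/√114 = 0.3417.

d ≈ 0.342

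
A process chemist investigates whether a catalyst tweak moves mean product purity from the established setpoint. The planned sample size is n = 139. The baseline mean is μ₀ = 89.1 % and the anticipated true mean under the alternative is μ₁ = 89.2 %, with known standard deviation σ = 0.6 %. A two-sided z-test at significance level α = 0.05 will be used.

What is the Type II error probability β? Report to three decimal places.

β ≈ 0.498

Standardized effect: d = |μ₁ − μ₀| / σ = |89.2 − 89.1| / 0.6 = 0.1667
Noncentrality parameter: δ = d·√n = 0.1667 × √139 = 1.9650
Two-sided α = 0.05 → critical value z_{0.025} = 1.960.
Power = Φ(δ − 1.960) + Φ(−δ − 1.960) = Φ(0.005) + Φ(-3.925) = 0.5020 + 0.0000 = 0.5020.
Type II error: β = 1 − power = 1 − 0.5020 = 0.4980.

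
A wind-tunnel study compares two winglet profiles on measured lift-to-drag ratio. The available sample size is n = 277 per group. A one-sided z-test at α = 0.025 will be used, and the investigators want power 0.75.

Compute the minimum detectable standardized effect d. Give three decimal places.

Need Φ(δ − 1.960) = 0.75, so δ = 1.960 + 0.674 = 2.634.
δ = d·√(n/2) ⇒ d = δ/√(n/2) = 2.634/√(277/2) = 0.2239.

d ≈ 0.224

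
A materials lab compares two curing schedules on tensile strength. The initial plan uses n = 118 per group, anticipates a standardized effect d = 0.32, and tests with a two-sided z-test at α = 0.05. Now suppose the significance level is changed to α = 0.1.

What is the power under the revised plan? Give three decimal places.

Power ≈ 0.792

δ = d·√(n/2) = 0.32 × √(118/2) = 2.4580 (unchanged). New critical value: z_{0.05} = 1.645.
Revised power = Φ(δ − 1.645) + Φ(−δ − 1.645) = Φ(0.813) + Φ(-4.103) = 0.7919 + 0.0000 = 0.7919.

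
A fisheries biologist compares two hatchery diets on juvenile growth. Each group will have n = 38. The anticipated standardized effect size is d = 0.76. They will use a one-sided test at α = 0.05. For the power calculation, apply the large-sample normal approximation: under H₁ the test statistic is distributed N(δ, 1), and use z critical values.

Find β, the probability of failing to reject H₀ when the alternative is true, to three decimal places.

Noncentrality parameter: δ = d·√(n/2) = 0.76 × √(38/2) = 3.3128
Critical value for a one-sided test at α = 0.05: z_α = 1.645.
Power = Φ(δ − 1.645) = Φ(1.668) = 0.9523.
Type II error: β = 1 − power = 1 − 0.9523 = 0.0477.

β ≈ 0.048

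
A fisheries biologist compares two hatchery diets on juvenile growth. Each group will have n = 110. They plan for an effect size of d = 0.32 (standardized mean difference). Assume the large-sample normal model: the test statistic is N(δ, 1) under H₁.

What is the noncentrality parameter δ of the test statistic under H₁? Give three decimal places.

δ ≈ 2.373

δ = d·√(n/2) = 0.32 × √(110/2) = 2.3732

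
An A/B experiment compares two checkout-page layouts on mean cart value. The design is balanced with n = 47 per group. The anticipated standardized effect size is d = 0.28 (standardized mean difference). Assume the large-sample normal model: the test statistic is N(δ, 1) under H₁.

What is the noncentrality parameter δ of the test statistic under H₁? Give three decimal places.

δ ≈ 1.357

The noncentrality parameter scales effect size by the design's sample-size factor: δ = d·√(n/2) = 0.28 × √(47/2) = 1.3574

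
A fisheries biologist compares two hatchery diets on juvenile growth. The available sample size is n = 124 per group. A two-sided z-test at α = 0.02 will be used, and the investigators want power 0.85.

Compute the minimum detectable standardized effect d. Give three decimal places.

d ≈ 0.427

Required noncentrality: δ = z_{0.01} + z_{0.15} = 2.326 + 1.036 = 3.363.
(Lower-tail contribution to power is negligible for δ > 0.)
δ = d·√(n/2) ⇒ d = δ/√(n/2) = 3.363/√(124/2) = 0.4271.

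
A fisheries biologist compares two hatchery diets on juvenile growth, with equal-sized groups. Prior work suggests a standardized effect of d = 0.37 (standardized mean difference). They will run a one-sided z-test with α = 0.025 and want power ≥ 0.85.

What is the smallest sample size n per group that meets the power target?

n = 132 per group

For power 0.85 need Φ(δ − z_{0.025}) = 0.85, so δ = z_{0.025} + z_{0.15} = 1.960 + 1.036 = 2.996.
δ = d·√(n/2) ⇒ n = 2(δ/d)² = 2 × (2.996 / 0.37)² = 131.17.
Rounding up, n = 132 per group.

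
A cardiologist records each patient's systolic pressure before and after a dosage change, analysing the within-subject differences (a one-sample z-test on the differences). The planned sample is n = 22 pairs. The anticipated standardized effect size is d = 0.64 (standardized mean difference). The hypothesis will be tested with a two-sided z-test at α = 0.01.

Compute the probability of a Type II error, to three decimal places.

Noncentrality parameter: λ = d·√n = 0.64 × √22 = 3.0019
Critical value for a two-sided test at α = 0.01: z_{α/2} = 2.576.
Power = Φ(λ − 2.576) + Φ(−λ − 2.576) = Φ(0.426) + Φ(-5.578) = 0.6650 + 0.0000 = 0.6650.
Type II error: β = 1 − power = 1 − 0.6650 = 0.3350.

β ≈ 0.335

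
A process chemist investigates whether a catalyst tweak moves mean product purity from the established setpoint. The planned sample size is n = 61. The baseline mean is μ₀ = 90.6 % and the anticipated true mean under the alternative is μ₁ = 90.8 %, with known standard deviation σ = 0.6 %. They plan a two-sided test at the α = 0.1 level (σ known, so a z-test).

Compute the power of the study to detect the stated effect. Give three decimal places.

Standardized effect: d = |μ₁ − μ₀| / σ = |90.8 − 90.6| / 0.6 = 0.3333
Noncentrality parameter: δ = d·√n = 0.3333 × √61 = 2.6034
Critical value for a two-sided test at α = 0.1: z_{α/2} = 1.645.
Power = Φ(δ − 1.645) + Φ(−δ − 1.645) = Φ(0.959) + Φ(-4.248) = 0.8311 + 0.0000 = 0.8311.

Power ≈ 0.831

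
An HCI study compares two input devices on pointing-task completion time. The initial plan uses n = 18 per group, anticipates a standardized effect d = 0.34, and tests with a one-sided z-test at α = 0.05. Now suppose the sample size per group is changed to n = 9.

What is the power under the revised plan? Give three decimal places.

With n = 9 per group: δ = d·√(n/2) = 0.34 × √(9/2) = 0.7212. Critical value z_{0.05} = 1.645.
Revised power = Φ(δ − 1.645) = Φ(-0.924) = 0.1778.

Power ≈ 0.178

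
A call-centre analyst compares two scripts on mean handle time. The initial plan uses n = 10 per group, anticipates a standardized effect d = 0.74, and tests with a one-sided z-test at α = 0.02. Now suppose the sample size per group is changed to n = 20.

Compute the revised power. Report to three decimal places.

Power ≈ 0.613

With n = 20 per group: δ = d·√(n/2) = 0.74 × √(20/2) = 2.3401. Critical value z_{0.02} = 2.054.
Revised power = P(Z > 2.054 − δ) = Φ(0.286) = 0.6127.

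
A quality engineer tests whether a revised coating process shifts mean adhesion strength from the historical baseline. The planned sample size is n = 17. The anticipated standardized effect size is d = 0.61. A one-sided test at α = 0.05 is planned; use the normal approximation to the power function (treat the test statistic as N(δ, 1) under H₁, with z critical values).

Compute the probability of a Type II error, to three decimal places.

β ≈ 0.192

Noncentrality parameter: δ = d·√n = 0.61 × √17 = 2.5151
One-sided α = 0.05 → critical value z_{0.05} = 1.645.
Power = P(Z > 1.645 − δ) = Φ(0.870) = 0.8079.
Type II error: β = 1 − power = 1 − 0.8079 = 0.1921.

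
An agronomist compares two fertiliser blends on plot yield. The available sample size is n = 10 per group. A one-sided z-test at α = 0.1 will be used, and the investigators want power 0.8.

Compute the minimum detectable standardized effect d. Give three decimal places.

Required noncentrality: δ = z_{0.1} + z_{0.20} = 1.282 + 0.842 = 2.123.
δ = d·√(n/2) ⇒ d = δ/√(n/2) = 2.123/√(10/2) = 0.9495.

d ≈ 0.950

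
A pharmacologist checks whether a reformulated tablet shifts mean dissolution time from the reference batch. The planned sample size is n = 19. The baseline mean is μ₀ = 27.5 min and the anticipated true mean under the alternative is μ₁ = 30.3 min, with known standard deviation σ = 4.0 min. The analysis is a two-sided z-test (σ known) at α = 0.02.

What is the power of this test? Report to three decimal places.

Power ≈ 0.766

Standardized effect: d = |μ₁ − μ₀| / σ = |30.3 − 27.5| / 4.0 = 0.7000
Noncentrality parameter: δ = d·√n = 0.7000 × √19 = 3.0512
Critical value for a two-sided test at α = 0.02: z_{α/2} = 2.326.
Power = Φ(δ − 2.326) + Φ(−δ − 2.326) = Φ(0.725) + Φ(-5.378) = 0.7657 + 0.0000 = 0.7657.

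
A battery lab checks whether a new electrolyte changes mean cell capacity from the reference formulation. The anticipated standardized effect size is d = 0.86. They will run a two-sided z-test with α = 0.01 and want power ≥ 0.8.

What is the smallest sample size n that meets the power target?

For power 0.8 need Φ(δ − z_{0.005}) = 0.8, so δ = z_{0.005} + z_{0.20} = 2.576 + 0.842 = 3.417.
(The Φ(−δ − z_{α/2}) term is vanishingly small for δ > 0 and is dropped in the standard sample-size formula.)
δ = d·√n ⇒ n = (δ/d)² = (3.417 / 0.86)² = 15.79.
Round up to the next whole unit.

n = 16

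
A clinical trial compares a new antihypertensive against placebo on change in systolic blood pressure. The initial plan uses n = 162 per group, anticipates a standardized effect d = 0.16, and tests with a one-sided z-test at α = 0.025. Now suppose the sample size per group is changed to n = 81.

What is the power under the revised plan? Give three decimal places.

With n = 81 per group: δ = d·√(n/2) = 0.16 × √(81/2) = 1.0182. Critical value z_{0.025} = 1.960.
Revised power = Φ(δ − 1.960) = Φ(-0.942) = 0.1732.

Power ≈ 0.173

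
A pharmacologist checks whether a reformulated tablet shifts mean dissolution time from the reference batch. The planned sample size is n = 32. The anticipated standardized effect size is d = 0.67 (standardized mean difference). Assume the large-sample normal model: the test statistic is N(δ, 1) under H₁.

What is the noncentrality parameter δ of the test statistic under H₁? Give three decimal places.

δ ≈ 3.790

The noncentrality parameter scales effect size by the design's sample-size factor: δ = d·√n = 0.67 × √32 = 3.7901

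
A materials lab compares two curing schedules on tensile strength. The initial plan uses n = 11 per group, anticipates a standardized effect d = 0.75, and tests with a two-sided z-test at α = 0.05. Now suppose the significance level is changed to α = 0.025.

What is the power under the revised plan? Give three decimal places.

δ = d·√(n/2) = 0.75 × √(11/2) = 1.7589 (unchanged). New critical value: z_{0.0125} = 2.241.
Revised power = Φ(δ − 2.241) + Φ(−δ − 2.241) = Φ(-0.482) + Φ(-4.000) = 0.3147 + 0.0000 = 0.3148.

Power ≈ 0.315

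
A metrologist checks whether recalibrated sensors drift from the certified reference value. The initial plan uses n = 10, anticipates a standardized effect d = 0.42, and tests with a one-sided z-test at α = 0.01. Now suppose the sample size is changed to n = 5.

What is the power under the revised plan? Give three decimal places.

With n = 5: δ = d·√n = 0.42 × √5 = 0.9391. Critical value z_{0.01} = 2.326.
Revised power = P(Z > 2.326 − δ) = Φ(-1.387) = 0.0827.

Power ≈ 0.083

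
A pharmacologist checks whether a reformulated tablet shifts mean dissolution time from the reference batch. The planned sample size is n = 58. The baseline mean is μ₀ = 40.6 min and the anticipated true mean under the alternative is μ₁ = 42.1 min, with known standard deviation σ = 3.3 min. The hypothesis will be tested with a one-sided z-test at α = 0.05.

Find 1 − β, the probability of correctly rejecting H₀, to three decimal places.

Power ≈ 0.965

Standardized effect: d = |μ₁ − μ₀| / σ = |42.1 − 40.6| / 3.3 = 0.4545
Noncentrality parameter: δ = d·√n = 0.4545 × √58 = 3.4617
Critical value for a one-sided test at α = 0.05: z_α = 1.645.
Power = Φ(δ − 1.645) = Φ(1.817) = 0.9654.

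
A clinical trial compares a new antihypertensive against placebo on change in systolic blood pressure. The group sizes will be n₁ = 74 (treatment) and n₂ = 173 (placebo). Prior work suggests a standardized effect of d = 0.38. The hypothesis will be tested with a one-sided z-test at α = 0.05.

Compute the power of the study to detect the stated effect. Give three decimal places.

Power ≈ 0.862

Noncentrality parameter: δ = d / √(1/n₁ + 1/n₂) = 0.38 / √(1/74 + 1/173) = 2.7357
One-sided α = 0.05 → critical value z_{0.05} = 1.645.
Power = Φ(δ − 1.645) = Φ(1.091) = 0.8623.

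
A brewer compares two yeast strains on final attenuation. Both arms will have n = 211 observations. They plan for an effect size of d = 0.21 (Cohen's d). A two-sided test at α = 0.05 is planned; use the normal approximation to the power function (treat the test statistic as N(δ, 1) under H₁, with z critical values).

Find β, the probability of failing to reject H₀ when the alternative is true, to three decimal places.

Noncentrality parameter: δ = d·√(n/2) = 0.21 × √(211/2) = 2.1570
Two-sided α = 0.05 → critical value z_{0.025} = 1.960.
Power = Φ(δ − 1.960) + Φ(−δ − 1.960) = Φ(0.197) + Φ(-4.117) = 0.5781 + 0.0000 = 0.5781.
Type II error: β = 1 − power = 1 − 0.5781 = 0.4219.

β ≈ 0.422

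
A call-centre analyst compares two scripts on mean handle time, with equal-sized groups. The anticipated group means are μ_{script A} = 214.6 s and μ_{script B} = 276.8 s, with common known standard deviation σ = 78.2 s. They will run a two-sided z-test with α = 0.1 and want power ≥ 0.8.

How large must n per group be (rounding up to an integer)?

n = 20 per group

Standardized effect: d = |μ_{script A} − μ_{script B}| / σ = |214.6 − 276.8| / 78.2 = 0.7954
For power 0.8 need Φ(δ − z_{0.05}) = 0.8, so δ = z_{0.05} + z_{0.20} = 1.645 + 0.842 = 2.486.
(The Φ(−δ − z_{α/2}) term is vanishingly small for δ > 0 and is dropped in the standard sample-size formula.)
δ = d·√(n/2) ⇒ n = 2(δ/d)² = 2 × (2.486 / 0.7954)² = 19.54.
Round up to the next whole unit.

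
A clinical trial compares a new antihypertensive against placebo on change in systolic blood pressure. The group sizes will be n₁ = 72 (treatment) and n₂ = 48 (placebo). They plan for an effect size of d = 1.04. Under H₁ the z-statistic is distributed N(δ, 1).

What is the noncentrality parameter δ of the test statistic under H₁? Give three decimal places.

δ ≈ 5.581

The noncentrality parameter scales effect size by the design's sample-size factor: δ = d / √(1/n₁ + 1/n₂) = 1.04 / √(1/72 + 1/48) = 5.5812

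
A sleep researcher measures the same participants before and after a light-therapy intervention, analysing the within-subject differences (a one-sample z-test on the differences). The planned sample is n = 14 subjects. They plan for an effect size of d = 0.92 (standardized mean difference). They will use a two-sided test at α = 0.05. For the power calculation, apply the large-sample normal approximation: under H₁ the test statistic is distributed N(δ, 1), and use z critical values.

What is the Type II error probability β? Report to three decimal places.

β ≈ 0.069

Noncentrality parameter: δ = d·√n = 0.92 × √14 = 3.4423
Critical value for a two-sided test at α = 0.05: z_{α/2} = 1.960.
Power = Φ(δ − 1.960) + Φ(−δ − 1.960) = Φ(1.482) + Φ(-5.402) = 0.9309 + 0.0000 = 0.9309.
Type II error: β = 1 − power = 1 − 0.9309 = 0.0691.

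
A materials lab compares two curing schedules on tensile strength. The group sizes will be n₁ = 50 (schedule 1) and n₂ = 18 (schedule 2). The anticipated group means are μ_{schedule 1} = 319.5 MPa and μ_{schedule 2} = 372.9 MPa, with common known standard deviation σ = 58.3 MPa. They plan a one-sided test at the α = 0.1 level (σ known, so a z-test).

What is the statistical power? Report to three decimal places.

Power ≈ 0.980

Standardized effect: d = |μ_{schedule 1} − μ_{schedule 2}| / σ = |319.5 − 372.9| / 58.3 = 0.9160
Noncentrality parameter: δ = d / √(1/n₁ + 1/n₂) = 0.9160 / √(1/50 + 1/18) = 3.3323
Critical value for a one-sided test at α = 0.1: z_α = 1.282.
Power = P(Z > 1.282 − δ) = Φ(2.051) = 0.9799.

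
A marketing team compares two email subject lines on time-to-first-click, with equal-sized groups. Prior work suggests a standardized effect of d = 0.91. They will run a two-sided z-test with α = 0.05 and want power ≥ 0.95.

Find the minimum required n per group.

For power 0.95 need Φ(δ − z_{0.025}) = 0.95, so δ = z_{0.025} + z_{0.05} = 1.960 + 1.645 = 3.605.
(Ignoring the negligible lower-tail rejection probability gives the usual closed-form inversion.)
δ = d·√(n/2) ⇒ n = 2(δ/d)² = 2 × (3.605 / 0.91)² = 31.38.
Round up to the next whole unit.

n = 32 per group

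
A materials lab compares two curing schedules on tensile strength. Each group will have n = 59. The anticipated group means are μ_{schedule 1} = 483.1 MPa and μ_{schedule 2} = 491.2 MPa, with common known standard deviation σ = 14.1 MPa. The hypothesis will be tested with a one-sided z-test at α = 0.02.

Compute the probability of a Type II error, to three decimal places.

β ≈ 0.143

Standardized effect: d = |μ_{schedule 1} − μ_{schedule 2}| / σ = |483.1 − 491.2| / 14.1 = 0.5745
Noncentrality parameter: δ = d·√(n/2) = 0.5745 × √(59/2) = 3.1202
Critical value for a one-sided test at α = 0.02: z_α = 2.054.
Power = Φ(δ − 2.054) = Φ(1.066) = 0.8569.
Type II error: β = 1 − power = 1 − 0.8569 = 0.1431.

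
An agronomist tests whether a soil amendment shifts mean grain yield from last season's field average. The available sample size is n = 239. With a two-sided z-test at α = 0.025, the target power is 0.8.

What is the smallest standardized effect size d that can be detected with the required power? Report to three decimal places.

Need Φ(δ − 2.241) = 0.8, so δ = 2.241 + 0.842 = 3.083.
(The second rejection-region term Φ(−δ − z_{α/2}) is negligible and dropped.)
δ = d·√n ⇒ d = δ/√n = 3.083/√239 = 0.1994.

d ≈ 0.199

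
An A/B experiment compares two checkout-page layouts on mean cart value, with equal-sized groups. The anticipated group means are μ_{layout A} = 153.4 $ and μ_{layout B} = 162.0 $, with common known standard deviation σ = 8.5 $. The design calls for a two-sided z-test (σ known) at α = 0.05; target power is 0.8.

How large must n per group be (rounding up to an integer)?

Standardized effect: d = |μ_{layout A} − μ_{layout B}| / σ = |153.4 − 162.0| / 8.5 = 1.0118
For power 0.8 need Φ(δ − z_{0.025}) = 0.8, so δ = z_{0.025} + z_{0.20} = 1.960 + 0.842 = 2.802.
(The Φ(−δ − z_{α/2}) term is vanishingly small for δ > 0 and is dropped in the standard sample-size formula.)
δ = d·√(n/2) ⇒ n = 2(δ/d)² = 2 × (2.802 / 1.0118)² = 15.33.
Rounding up, n = 16 per group.

n = 16 per group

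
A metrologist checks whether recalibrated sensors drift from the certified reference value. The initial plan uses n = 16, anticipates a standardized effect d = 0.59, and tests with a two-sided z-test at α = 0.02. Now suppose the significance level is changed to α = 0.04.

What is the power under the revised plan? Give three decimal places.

Power ≈ 0.620

δ = d·√n = 0.59 × √16 = 2.3600 (unchanged). New critical value: z_{0.02} = 2.054.
Revised power = Φ(δ − 2.054) + Φ(−δ − 2.054) = Φ(0.306) + Φ(-4.414) = 0.6203 + 0.0000 = 0.6203.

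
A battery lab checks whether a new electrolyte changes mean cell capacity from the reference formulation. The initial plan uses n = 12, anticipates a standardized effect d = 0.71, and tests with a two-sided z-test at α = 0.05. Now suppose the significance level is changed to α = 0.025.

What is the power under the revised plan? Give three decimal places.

Power ≈ 0.586

δ = d·√n = 0.71 × √12 = 2.4595 (unchanged). New critical value: z_{0.0125} = 2.241.
Revised power = Φ(δ − 2.241) + Φ(−δ − 2.241) = Φ(0.218) + Φ(-4.701) = 0.5863 + 0.0000 = 0.5863.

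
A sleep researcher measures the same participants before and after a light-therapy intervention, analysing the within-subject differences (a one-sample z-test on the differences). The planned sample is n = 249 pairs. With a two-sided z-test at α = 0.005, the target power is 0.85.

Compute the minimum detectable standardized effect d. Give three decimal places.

d ≈ 0.244

Need Φ(δ − 2.807) = 0.85, so δ = 2.807 + 1.036 = 3.843.
(Lower-tail contribution to power is negligible for δ > 0.)
δ = d·√n ⇒ d = δ/√n = 3.843/√249 = 0.2436.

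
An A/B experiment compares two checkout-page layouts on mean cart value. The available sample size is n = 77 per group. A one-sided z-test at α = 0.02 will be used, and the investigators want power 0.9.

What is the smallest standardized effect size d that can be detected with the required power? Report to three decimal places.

Need Φ(δ − 2.054) = 0.9, so δ = 2.054 + 1.282 = 3.335.
δ = d·√(n/2) ⇒ d = δ/√(n/2) = 3.335/√(77/2) = 0.5375.

d ≈ 0.538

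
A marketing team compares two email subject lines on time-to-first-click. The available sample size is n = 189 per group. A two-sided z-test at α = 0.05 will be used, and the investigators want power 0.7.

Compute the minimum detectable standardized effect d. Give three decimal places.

d ≈ 0.256

Need Φ(δ − 1.960) = 0.7, so δ = 1.960 + 0.524 = 2.484.
(The second rejection-region term Φ(−δ − z_{α/2}) is negligible and dropped.)
δ = d·√(n/2) ⇒ d = δ/√(n/2) = 2.484/√(189/2) = 0.2556.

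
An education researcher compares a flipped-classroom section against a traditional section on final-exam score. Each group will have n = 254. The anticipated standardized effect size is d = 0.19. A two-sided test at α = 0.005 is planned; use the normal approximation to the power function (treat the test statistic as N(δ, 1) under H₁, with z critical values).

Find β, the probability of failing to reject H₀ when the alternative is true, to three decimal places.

β ≈ 0.747

Noncentrality parameter: δ = d·√(n/2) = 0.19 × √(254/2) = 2.1412
Two-sided α = 0.005 → critical value z_{0.0025} = 2.807.
Power = Φ(δ − 2.807) + Φ(−δ − 2.807) = Φ(-0.666) + Φ(-4.948) = 0.2528 + 0.0000 = 0.2528.
Type II error: β = 1 − power = 1 − 0.2528 = 0.7472.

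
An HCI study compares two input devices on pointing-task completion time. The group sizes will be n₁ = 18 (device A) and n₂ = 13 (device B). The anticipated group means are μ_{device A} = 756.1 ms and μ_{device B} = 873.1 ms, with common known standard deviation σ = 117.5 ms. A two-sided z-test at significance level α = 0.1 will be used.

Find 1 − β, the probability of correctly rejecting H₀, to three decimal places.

Power ≈ 0.862

Standardized effect: d = |μ_{device A} − μ_{device B}| / σ = |756.1 − 873.1| / 117.5 = 0.9957
Noncentrality parameter: δ = d / √(1/n₁ + 1/n₂) = 0.9957 / √(1/18 + 1/13) = 2.7357
Two-sided α = 0.1 → critical value z_{0.05} = 1.645.
Power = Φ(δ − 1.645) + Φ(−δ − 1.645) = Φ(1.091) + Φ(-4.381) = 0.8623 + 0.0000 = 0.8623.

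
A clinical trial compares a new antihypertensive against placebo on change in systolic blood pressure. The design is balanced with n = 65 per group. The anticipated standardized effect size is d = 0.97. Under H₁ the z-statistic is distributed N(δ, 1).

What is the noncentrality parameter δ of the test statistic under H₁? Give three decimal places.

δ ≈ 5.530

The noncentrality parameter scales effect size by the design's sample-size factor: δ = d·√(n/2) = 0.97 × √(65/2) = 5.5299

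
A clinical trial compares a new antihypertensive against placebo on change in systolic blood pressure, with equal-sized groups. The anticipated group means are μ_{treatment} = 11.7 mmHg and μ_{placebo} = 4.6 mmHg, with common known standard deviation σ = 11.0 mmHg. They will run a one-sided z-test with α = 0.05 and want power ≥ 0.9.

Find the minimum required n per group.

n = 42 per group

Standardized effect: d = |μ_{treatment} − μ_{placebo}| / σ = |11.7 − 4.6| / 11.0 = 0.6455
Set Φ(δ − 1.645) = 0.9; then δ − 1.645 = Φ⁻¹(0.9) = 1.282, giving δ = 2.926.
δ = d·√(n/2) ⇒ n = 2(δ/d)² = 2 × (2.926 / 0.6455)² = 41.11.
Round up to the next whole unit.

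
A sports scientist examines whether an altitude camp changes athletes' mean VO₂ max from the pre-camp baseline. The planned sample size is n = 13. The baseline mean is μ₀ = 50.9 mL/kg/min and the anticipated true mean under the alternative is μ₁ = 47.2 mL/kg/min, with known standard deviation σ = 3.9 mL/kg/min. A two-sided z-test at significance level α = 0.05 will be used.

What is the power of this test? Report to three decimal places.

Power ≈ 0.928

Standardized effect: d = |μ₁ − μ₀| / σ = |47.2 − 50.9| / 3.9 = 0.9487
Noncentrality parameter: δ = d·√n = 0.9487 × √13 = 3.4207
Critical value for a two-sided test at α = 0.05: z_{α/2} = 1.960.
Power = Φ(δ − 1.960) + Φ(−δ − 1.960) = Φ(1.461) + Φ(-5.381) = 0.9279 + 0.0000 = 0.9279.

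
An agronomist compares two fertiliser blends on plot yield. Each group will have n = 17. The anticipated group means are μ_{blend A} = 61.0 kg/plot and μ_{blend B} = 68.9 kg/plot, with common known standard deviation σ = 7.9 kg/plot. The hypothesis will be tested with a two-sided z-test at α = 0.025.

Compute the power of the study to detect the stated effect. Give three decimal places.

Standardized effect: d = |μ_{blend A} − μ_{blend B}| / σ = |61.0 − 68.9| / 7.9 = 1.0000
Noncentrality parameter: δ = d·√(n/2) = 1.0000 × √(17/2) = 2.9155
Critical value for a two-sided test at α = 0.025: z_{α/2} = 2.241.
Power = Φ(δ − 2.241) + Φ(−δ − 2.241) = Φ(0.674) + Φ(-5.157) = 0.7499 + 0.0000 = 0.7499.

Power ≈ 0.750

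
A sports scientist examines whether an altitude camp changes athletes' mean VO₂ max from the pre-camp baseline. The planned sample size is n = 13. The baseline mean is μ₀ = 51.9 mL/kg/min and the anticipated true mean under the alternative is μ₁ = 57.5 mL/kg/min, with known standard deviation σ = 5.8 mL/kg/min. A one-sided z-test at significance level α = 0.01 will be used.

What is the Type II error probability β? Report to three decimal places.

β ≈ 0.124

Standardized effect: d = |μ₁ − μ₀| / σ = |57.5 − 51.9| / 5.8 = 0.9655
Noncentrality parameter: δ = d·√n = 0.9655 × √13 = 3.4812
One-sided α = 0.01 → critical value z_{0.01} = 2.326.
Power = P(Z > 2.326 − δ) = Φ(1.155) = 0.8759.
Type II error: β = 1 − power = 1 − 0.8759 = 0.1241.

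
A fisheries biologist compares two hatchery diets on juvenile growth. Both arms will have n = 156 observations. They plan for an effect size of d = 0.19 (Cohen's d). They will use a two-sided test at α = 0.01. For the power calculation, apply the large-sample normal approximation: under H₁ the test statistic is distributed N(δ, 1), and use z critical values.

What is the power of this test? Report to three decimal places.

Noncentrality parameter: δ = d·√(n/2) = 0.19 × √(156/2) = 1.6780
Two-sided α = 0.01 → critical value z_{0.005} = 2.576.
Power = Φ(δ − 2.576) + Φ(−δ − 2.576) = Φ(-0.898) + Φ(-4.254) = 0.1846 + 0.0000 = 0.1847.

Power ≈ 0.185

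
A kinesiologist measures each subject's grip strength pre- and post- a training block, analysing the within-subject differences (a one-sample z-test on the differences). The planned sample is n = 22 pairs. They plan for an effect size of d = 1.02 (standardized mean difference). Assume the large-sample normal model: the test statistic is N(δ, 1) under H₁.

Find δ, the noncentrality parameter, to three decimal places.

δ = d·√n = 1.02 × √22 = 4.7842

δ ≈ 4.784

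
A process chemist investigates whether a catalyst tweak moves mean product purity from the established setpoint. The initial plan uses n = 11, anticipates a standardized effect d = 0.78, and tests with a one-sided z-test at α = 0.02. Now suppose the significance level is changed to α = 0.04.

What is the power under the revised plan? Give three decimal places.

Power ≈ 0.799

δ = d·√n = 0.78 × √11 = 2.5870 (unchanged). New critical value: z_{0.04} = 1.751.
Revised power = Φ(δ − 1.751) = Φ(0.836) = 0.7985.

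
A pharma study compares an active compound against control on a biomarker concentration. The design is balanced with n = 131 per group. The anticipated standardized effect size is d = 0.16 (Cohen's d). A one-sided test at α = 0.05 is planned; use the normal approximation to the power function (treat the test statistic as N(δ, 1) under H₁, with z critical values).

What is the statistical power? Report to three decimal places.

Noncentrality parameter: δ = d·√(n/2) = 0.16 × √(131/2) = 1.2949
Critical value for a one-sided test at α = 0.05: z_α = 1.645.
Power = P(Z > 1.645 − δ) = Φ(-0.350) = 0.3632.

Power ≈ 0.363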